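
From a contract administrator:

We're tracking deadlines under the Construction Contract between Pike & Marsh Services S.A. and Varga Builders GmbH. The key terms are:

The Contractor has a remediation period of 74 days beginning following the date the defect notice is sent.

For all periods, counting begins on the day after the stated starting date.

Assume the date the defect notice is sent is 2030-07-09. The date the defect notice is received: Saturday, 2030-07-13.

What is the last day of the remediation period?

2030-09-21

The last day of the remediation period: 74 calendar days after 2030-07-09 is 2030-09-21.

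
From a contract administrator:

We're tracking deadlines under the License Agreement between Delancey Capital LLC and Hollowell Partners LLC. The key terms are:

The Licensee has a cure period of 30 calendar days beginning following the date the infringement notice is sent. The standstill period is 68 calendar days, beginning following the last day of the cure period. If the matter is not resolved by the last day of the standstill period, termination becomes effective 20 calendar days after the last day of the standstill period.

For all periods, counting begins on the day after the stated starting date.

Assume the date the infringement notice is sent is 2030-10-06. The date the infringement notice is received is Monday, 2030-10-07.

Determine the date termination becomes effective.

The last day of the cure period: 2030-10-06 + 30 days = 2030-11-05.
The last day of the standstill period: 68 calendar days after 2030-11-05 is 2031-01-12.
Adding 20 calendar days to 2031-01-12 gives 2031-02-01, which is the date termination becomes effective.

2031-02-01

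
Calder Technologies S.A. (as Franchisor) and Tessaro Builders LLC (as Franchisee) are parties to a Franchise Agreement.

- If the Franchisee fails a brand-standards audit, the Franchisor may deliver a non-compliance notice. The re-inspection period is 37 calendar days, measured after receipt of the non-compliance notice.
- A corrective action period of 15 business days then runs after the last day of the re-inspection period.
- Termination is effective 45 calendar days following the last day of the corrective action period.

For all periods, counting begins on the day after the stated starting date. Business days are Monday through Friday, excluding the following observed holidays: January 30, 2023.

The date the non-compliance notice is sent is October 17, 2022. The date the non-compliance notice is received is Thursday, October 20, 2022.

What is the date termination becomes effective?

January 30, 2023

The last day of the re-inspection period: 37 calendar days after October 20, 2022 is November 26, 2022.
From Saturday, November 26, 2022, 15 business days (Nov 28, Nov 29, Nov 30, Dec 1, …, Dec 14, Dec 15, Dec 16, skipping weekends) brings us to Friday, December 16, 2022, which is the last day of the corrective action period.
Adding 45 calendar days to December 16, 2022 gives January 30, 2023, which is the date termination becomes effective.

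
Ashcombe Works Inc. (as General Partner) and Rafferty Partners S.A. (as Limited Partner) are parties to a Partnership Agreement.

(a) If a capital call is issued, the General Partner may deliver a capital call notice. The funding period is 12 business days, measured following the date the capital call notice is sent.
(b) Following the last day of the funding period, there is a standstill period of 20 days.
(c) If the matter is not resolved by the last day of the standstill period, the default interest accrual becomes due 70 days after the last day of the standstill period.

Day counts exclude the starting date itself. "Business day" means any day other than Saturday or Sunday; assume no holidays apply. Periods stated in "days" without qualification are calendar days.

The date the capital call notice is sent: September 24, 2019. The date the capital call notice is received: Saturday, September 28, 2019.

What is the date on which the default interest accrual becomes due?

January 8, 2020

The last day of the funding period: counting 12 business days from Tuesday, September 24, 2019 (Sep 25, Sep 26, Sep 27, Sep 30, …, Oct 8, Oct 9, Oct 10, skipping weekends) reaches Thursday, October 10, 2019.
Adding 20 calendar days to October 10, 2019 gives October 30, 2019, which is the last day of the standstill period.
The date on which the default interest accrual becomes due: October 30, 2019 + 70 days = January 8, 2020.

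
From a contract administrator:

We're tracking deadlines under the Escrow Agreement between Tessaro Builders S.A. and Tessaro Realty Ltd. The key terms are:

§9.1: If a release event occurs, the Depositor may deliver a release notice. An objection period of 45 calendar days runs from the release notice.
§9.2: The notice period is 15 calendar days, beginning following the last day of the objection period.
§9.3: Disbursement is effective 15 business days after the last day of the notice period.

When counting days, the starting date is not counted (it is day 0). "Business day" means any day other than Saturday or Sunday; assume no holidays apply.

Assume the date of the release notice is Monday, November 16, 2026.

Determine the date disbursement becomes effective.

February 5, 2027

Adding 45 calendar days to November 16, 2026 gives December 31, 2026, which is the last day of the objection period.
The last day of the notice period: December 31, 2026 + 15 days = January 15, 2027.
From Friday, January 15, 2027, 15 business days (Jan 18, Jan 19, Jan 20, Jan 21, …, Feb 3, Feb 4, Feb 5, skipping weekends) brings us to Friday, February 5, 2027, which is the date disbursement becomes effective.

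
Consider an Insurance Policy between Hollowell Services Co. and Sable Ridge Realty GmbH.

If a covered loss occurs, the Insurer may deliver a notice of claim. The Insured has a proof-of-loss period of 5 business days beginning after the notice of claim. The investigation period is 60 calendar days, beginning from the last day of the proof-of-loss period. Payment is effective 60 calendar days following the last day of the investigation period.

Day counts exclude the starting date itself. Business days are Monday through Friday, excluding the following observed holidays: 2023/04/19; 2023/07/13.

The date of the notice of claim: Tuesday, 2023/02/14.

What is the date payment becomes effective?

From Tuesday, 2023/02/14, 5 business days (Feb 15, Feb 16, Feb 17, Feb 20, Feb 21, skipping weekends) brings us to Tuesday, 2023/02/21, which is the last day of the proof-of-loss period.
The last day of the investigation period: 60 calendar days after 2023/02/21 is 2023/04/22.
The date payment becomes effective: 2023/04/22 + 60 days = 2023/06/21.

2023/06/21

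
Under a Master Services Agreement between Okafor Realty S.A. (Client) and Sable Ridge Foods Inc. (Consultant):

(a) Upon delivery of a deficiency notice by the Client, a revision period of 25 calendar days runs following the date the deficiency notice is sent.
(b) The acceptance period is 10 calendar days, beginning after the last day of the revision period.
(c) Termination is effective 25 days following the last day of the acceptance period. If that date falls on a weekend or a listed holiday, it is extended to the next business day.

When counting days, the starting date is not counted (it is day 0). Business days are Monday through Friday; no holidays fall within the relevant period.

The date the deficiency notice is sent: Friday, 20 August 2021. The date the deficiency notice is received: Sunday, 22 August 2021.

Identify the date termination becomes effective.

19 October 2021

Adding 25 calendar days to 20 August 2021 gives 14 September 2021, which is the last day of the revision period.
The last day of the acceptance period: 10 calendar days after 14 September 2021 is 24 September 2021.
Adding 25 calendar days to 24 September 2021 gives 19 October 2021, which is the date termination becomes effective. 19 October 2021 is a Tuesday, so no roll-forward applies.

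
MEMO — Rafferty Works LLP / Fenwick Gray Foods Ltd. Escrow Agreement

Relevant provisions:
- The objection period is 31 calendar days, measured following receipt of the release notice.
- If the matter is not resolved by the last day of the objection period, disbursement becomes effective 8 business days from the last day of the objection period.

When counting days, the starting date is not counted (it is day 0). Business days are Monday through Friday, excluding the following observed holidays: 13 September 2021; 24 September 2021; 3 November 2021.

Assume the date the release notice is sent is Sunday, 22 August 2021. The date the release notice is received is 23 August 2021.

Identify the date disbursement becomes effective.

Adding 31 calendar days to 23 August 2021 gives 23 September 2021, which is the last day of the objection period.
The date disbursement becomes effective: 8 business days after Thursday, 23 September 2021, skipping weekends and the listed holiday on Sep 24 — Sep 27, Sep 28, Sep 29, Sep 30, Oct 1, Oct 4, Oct 5, Oct 6 — lands on Wednesday, 6 October 2021.

6 October 2021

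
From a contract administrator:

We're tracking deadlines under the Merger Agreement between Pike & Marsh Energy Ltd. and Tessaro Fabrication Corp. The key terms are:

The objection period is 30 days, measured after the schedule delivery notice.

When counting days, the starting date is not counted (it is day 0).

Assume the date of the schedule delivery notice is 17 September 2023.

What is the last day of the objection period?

The last day of the objection period: 30 calendar days after 17 September 2023 is 17 October 2023.

17 October 2023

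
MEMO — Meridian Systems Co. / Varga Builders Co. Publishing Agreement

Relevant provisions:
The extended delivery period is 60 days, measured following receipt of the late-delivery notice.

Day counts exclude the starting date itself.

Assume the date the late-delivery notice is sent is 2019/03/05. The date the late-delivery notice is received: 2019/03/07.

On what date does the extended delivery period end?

2019/05/06

The last day of the extended delivery period: 60 calendar days after 2019/03/07 is 2019/05/06.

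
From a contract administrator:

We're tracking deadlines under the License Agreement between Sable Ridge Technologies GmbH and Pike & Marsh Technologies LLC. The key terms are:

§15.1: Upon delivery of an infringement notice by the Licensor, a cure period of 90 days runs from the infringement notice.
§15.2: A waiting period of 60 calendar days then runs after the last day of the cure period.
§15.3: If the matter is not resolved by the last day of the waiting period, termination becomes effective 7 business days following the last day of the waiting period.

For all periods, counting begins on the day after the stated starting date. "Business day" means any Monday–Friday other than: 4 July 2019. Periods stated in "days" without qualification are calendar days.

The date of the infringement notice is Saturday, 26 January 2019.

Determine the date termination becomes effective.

5 July 2019

The last day of the cure period: 26 January 2019 + 90 days = 26 April 2019.
The last day of the waiting period: 26 April 2019 + 60 days = 25 June 2019.
The date termination becomes effective: 7 business days after Tuesday, 25 June 2019, skipping weekends and the listed holiday on Jul 4 — Jun 26, Jun 27, Jun 28, Jul 1, Jul 2, Jul 3, Jul 5 — lands on Friday, 5 July 2019.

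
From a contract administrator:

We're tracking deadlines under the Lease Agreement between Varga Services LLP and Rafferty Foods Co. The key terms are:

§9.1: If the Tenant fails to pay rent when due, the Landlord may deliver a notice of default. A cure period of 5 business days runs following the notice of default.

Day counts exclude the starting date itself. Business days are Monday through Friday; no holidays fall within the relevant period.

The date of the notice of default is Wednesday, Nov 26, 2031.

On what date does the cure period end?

From Wednesday, Nov 26, 2031, 5 business days (Nov 27, Nov 28, Dec 1, Dec 2, Dec 3, skipping weekends) brings us to Wednesday, Dec 3, 2031, which is the last day of the cure period.

Dec 3, 2031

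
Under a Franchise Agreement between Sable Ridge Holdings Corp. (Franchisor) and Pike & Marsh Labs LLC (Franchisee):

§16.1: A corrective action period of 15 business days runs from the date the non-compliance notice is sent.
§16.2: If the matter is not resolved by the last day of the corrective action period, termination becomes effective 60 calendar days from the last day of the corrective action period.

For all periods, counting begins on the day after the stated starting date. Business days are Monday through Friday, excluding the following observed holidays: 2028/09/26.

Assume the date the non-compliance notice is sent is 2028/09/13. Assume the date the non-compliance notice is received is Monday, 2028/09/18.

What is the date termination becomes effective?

From Wednesday, 2028/09/13, 15 business days (Sep 14, Sep 15, Sep 18, Sep 19, …, Oct 3, Oct 4, Oct 5, skipping weekends and the listed holiday on Sep 26) brings us to Thursday, 2028/10/05, which is the last day of the corrective action period.
The date termination becomes effective: 60 calendar days after 2028/10/05 is 2028/12/04.

2028/12/04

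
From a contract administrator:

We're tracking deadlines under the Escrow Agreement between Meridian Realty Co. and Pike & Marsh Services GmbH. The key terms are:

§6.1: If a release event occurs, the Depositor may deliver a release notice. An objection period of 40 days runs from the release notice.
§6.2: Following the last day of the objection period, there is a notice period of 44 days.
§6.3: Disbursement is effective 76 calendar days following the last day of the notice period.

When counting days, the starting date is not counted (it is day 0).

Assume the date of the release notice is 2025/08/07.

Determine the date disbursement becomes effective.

2026/01/14

Adding 40 calendar days to 2025/08/07 gives 2025/09/16, which is the last day of the objection period.
The last day of the notice period: 44 calendar days after 2025/09/16 is 2025/10/30.
The date disbursement becomes effective: 2025/10/30 + 76 days = 2026/01/14.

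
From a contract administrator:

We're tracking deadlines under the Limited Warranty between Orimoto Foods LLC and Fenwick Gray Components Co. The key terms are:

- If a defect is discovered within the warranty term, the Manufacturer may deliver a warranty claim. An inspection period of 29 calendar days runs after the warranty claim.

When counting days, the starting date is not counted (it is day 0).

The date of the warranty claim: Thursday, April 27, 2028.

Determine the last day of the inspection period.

The last day of the inspection period: 29 calendar days after April 27, 2028 is May 26, 2028.

May 26, 2028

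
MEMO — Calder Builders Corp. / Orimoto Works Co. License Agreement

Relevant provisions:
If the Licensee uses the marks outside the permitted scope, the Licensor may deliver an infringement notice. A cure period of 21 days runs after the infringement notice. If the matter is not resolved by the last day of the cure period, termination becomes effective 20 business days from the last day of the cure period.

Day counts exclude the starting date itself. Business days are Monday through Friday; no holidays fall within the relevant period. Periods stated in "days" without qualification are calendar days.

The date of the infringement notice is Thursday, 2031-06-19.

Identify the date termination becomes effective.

2031-08-07

The last day of the cure period: 2031-06-19 + 21 days = 2031-07-10.
The date termination becomes effective: 20 business days after Thursday, 2031-07-10, skipping weekends — Jul 11, Jul 14, Jul 15, Jul 16, …, Aug 5, Aug 6, Aug 7 — lands on Thursday, 2031-08-07.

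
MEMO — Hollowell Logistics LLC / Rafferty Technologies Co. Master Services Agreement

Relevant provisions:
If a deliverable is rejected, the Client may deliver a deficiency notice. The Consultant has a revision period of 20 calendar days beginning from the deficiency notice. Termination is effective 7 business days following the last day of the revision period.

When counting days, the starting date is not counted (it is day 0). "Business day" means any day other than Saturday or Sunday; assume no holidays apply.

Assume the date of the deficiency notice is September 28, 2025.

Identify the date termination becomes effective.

October 28, 2025

The last day of the revision period: 20 calendar days after September 28, 2025 is October 18, 2025.
The date termination becomes effective: counting 7 business days from Saturday, October 18, 2025 (Oct 20, Oct 21, Oct 22, Oct 23, Oct 24, Oct 27, Oct 28, skipping weekends) reaches Tuesday, October 28, 2025.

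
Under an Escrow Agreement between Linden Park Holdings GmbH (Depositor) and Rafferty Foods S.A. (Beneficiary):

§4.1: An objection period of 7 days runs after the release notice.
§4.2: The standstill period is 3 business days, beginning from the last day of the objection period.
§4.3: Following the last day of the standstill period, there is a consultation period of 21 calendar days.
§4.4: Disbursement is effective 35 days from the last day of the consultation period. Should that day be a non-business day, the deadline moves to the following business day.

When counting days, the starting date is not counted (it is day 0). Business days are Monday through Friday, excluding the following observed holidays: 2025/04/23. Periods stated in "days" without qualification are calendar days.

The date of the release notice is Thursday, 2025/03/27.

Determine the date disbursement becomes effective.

2025/06/03

Adding 7 calendar days to 2025/03/27 gives 2025/04/03, which is the last day of the objection period.
The last day of the standstill period: 3 business days after Thursday, 2025/04/03, skipping weekends — Apr 4, Apr 7, Apr 8 — lands on Tuesday, 2025/04/08.
The last day of the consultation period: 21 calendar days after 2025/04/08 is 2025/04/29.
The date disbursement becomes effective: 2025/04/29 + 35 days = 2025/06/03. 2025/06/03 is a Tuesday and is not a listed holiday, so no roll-forward applies.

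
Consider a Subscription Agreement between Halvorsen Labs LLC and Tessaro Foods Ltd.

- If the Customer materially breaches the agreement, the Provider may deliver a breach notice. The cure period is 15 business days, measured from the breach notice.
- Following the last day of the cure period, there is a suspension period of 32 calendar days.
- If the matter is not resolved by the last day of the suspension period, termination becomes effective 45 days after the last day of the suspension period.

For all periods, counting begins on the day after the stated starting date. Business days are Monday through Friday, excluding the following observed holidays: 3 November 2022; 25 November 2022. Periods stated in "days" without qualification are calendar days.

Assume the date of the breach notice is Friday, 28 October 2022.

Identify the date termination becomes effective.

The last day of the cure period: counting 15 business days from Friday, 28 October 2022 (Oct 31, Nov 1, Nov 2, Nov 4, …, Nov 17, Nov 18, Nov 21, skipping weekends and the listed holiday on Nov 3) reaches Monday, 21 November 2022.
The last day of the suspension period: 21 November 2022 + 32 days = 23 December 2022.
The date termination becomes effective: 23 December 2022 + 45 days = 6 February 2023.

6 February 2023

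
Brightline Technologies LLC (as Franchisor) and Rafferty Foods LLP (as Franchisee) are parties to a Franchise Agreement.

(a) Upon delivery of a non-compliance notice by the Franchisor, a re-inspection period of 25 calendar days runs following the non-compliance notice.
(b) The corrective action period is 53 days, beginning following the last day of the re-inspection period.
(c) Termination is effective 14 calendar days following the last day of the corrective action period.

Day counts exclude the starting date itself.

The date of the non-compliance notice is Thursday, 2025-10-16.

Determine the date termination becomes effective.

The last day of the re-inspection period: 2025-10-16 + 25 days = 2025-11-10.
The last day of the corrective action period: 2025-11-10 + 53 days = 2026-01-02.
The date termination becomes effective: 14 calendar days after 2026-01-02 is 2026-01-16.

2026-01-16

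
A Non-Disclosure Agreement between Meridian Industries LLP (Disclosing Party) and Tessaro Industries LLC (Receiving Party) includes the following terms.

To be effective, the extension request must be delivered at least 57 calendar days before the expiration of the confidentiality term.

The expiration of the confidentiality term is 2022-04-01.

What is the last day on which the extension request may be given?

Counting back 57 calendar days from 2022-04-01 gives 2022-02-03.

2022-02-03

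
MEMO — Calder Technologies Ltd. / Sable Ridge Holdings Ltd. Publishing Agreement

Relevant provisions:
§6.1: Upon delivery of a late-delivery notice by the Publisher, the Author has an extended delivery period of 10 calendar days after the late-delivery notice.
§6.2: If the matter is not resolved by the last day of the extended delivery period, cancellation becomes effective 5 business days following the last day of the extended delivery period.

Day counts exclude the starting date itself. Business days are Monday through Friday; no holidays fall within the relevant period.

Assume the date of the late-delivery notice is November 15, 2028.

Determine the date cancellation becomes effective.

Adding 10 calendar days to November 15, 2028 gives November 25, 2028, which is the last day of the extended delivery period.
From Saturday, November 25, 2028, 5 business days (Nov 27, Nov 28, Nov 29, Nov 30, Dec 1, skipping weekends) brings us to Friday, December 1, 2028, which is the date cancellation becomes effective.

December 1, 2028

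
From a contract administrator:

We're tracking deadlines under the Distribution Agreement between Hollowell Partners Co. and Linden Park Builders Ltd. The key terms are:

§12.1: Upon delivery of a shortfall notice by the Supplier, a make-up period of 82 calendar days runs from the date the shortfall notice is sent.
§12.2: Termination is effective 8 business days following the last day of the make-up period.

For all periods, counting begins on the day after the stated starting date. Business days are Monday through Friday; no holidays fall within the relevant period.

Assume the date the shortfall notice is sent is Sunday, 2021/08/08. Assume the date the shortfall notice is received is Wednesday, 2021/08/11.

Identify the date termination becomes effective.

Adding 82 calendar days to 2021/08/08 gives 2021/10/29, which is the last day of the make-up period.
From Friday, 2021/10/29, 8 business days (Nov 1, Nov 2, Nov 3, Nov 4, Nov 5, Nov 8, Nov 9, Nov 10, skipping weekends) brings us to Wednesday, 2021/11/10, which is the date termination becomes effective.

2021/11/10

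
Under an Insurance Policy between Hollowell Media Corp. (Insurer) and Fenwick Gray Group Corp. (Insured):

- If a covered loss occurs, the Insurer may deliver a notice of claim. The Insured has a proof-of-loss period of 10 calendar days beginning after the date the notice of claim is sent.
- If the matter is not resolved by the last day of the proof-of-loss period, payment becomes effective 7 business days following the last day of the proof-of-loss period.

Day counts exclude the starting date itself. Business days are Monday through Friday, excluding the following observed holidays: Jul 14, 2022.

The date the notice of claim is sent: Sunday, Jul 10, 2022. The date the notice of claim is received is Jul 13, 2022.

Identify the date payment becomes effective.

Jul 29, 2022

Adding 10 calendar days to Jul 10, 2022 gives Jul 20, 2022, which is the last day of the proof-of-loss period.
The date payment becomes effective: 7 business days after Wednesday, Jul 20, 2022, skipping weekends — Jul 21, Jul 22, Jul 25, Jul 26, Jul 27, Jul 28, Jul 29 — lands on Friday, Jul 29, 2022.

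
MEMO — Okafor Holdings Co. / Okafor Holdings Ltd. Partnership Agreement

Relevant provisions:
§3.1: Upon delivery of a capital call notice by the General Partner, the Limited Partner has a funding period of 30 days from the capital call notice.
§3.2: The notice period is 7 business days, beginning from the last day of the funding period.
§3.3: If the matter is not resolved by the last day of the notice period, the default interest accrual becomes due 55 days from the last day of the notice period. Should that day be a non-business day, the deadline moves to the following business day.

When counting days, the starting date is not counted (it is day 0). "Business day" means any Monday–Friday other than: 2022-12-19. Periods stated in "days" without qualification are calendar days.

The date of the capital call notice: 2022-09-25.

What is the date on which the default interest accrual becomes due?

2022-12-28

Adding 30 calendar days to 2022-09-25 gives 2022-10-25, which is the last day of the funding period.
The last day of the notice period: 7 business days after Tuesday, 2022-10-25, skipping weekends — Oct 26, Oct 27, Oct 28, Oct 31, Nov 1, Nov 2, Nov 3 — lands on Thursday, 2022-11-03.
The date on which the default interest accrual becomes due: 2022-11-03 + 55 days = 2022-12-28. 2022-12-28 is a Wednesday and is not a listed holiday, so no roll-forward applies.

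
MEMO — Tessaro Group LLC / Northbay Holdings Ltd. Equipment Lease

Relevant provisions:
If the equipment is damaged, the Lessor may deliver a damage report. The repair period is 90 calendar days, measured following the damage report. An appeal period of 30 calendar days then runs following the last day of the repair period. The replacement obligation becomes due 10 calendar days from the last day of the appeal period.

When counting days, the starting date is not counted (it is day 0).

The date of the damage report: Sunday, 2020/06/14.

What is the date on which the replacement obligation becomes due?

2020/10/22

Adding 90 calendar days to 2020/06/14 gives 2020/09/12, which is the last day of the repair period.
Adding 30 calendar days to 2020/09/12 gives 2020/10/12, which is the last day of the appeal period.
The date on which the replacement obligation becomes due: 10 calendar days after 2020/10/12 is 2020/10/22.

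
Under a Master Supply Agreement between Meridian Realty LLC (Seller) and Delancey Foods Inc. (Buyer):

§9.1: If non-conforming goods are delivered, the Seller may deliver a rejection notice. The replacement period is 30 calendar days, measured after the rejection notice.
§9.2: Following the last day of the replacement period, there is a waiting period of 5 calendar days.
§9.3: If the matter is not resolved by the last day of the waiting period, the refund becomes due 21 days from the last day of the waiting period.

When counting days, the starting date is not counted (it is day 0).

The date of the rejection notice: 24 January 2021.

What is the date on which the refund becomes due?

The last day of the replacement period: 24 January 2021 + 30 days = 23 February 2021.
Adding 5 calendar days to 23 February 2021 gives 28 February 2021, which is the last day of the waiting period.
Adding 21 calendar days to 28 February 2021 gives 21 March 2021, which is the date on which the refund becomes due.

21 March 2021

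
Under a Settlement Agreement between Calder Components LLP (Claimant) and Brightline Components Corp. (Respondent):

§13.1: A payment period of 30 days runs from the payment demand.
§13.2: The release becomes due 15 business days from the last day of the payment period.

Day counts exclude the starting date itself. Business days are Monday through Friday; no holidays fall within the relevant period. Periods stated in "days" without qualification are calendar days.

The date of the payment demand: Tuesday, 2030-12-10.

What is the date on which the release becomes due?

2031-01-30

Adding 30 calendar days to 2030-12-10 gives 2031-01-09, which is the last day of the payment period.
From Thursday, 2031-01-09, 15 business days (Jan 10, Jan 13, Jan 14, Jan 15, …, Jan 28, Jan 29, Jan 30, skipping weekends) brings us to Thursday, 2031-01-30, which is the date on which the release becomes due.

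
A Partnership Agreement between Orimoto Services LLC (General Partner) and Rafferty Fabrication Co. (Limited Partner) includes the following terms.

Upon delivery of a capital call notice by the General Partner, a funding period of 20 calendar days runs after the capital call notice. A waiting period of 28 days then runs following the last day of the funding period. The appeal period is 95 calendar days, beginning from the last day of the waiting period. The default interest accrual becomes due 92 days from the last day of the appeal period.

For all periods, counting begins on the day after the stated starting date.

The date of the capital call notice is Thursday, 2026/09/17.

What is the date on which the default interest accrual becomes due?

2027/05/10

The last day of the funding period: 2026/09/17 + 20 days = 2026/10/07.
The last day of the waiting period: 2026/10/07 + 28 days = 2026/11/04.
The last day of the appeal period: 2026/11/04 + 95 days = 2027/02/07.
Adding 92 calendar days to 2027/02/07 gives 2027/05/10, which is the date on which the default interest accrual becomes due.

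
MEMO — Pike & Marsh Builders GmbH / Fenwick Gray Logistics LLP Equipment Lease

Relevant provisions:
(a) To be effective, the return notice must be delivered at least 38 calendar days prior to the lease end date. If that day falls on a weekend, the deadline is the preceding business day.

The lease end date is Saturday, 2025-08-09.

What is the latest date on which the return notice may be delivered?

2025-07-02

Counting back 38 calendar days from 2025-08-09 gives 2025-07-02. That is a Wednesday, so no adjustment is needed.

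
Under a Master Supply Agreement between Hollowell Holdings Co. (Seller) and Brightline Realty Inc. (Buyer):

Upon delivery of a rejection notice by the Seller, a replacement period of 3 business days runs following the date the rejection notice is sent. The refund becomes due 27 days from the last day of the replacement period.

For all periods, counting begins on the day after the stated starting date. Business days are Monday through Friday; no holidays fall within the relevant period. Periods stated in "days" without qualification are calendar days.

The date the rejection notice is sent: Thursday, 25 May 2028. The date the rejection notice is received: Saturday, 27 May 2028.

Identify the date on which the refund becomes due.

26 June 2028

From Thursday, 25 May 2028, 3 business days (May 26, May 29, May 30, skipping weekends) brings us to Tuesday, 30 May 2028, which is the last day of the replacement period.
The date on which the refund becomes due: 27 calendar days after 30 May 2028 is 26 June 2028.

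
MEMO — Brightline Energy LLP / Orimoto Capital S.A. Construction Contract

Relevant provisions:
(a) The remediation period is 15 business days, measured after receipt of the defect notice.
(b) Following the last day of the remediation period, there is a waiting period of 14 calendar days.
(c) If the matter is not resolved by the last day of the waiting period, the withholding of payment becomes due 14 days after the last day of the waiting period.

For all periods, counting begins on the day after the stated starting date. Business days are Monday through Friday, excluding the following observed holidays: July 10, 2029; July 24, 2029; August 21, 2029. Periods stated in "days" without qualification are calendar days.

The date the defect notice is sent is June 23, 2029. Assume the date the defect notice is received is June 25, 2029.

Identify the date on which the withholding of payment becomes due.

August 14, 2029

From Monday, June 25, 2029, 15 business days (Jun 26, Jun 27, Jun 28, Jun 29, …, Jul 13, Jul 16, Jul 17, skipping weekends and the listed holiday on Jul 10) brings us to Tuesday, July 17, 2029, which is the last day of the remediation period.
Adding 14 calendar days to July 17, 2029 gives July 31, 2029, which is the last day of the waiting period.
The date on which the withholding of payment becomes due: July 31, 2029 + 14 days = August 14, 2029.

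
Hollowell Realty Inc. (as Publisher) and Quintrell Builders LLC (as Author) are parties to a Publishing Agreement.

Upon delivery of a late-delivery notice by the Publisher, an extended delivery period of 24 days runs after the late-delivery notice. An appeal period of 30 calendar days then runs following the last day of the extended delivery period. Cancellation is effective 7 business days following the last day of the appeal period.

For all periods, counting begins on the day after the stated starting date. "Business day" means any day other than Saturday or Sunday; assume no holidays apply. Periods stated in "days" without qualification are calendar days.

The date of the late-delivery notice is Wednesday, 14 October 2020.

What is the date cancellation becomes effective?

The last day of the extended delivery period: 14 October 2020 + 24 days = 7 November 2020.
The last day of the appeal period: 7 November 2020 + 30 days = 7 December 2020.
The date cancellation becomes effective: counting 7 business days from Monday, 7 December 2020 (Dec 8, Dec 9, Dec 10, Dec 11, Dec 14, Dec 15, Dec 16, skipping weekends) reaches Wednesday, 16 December 2020.

16 December 2020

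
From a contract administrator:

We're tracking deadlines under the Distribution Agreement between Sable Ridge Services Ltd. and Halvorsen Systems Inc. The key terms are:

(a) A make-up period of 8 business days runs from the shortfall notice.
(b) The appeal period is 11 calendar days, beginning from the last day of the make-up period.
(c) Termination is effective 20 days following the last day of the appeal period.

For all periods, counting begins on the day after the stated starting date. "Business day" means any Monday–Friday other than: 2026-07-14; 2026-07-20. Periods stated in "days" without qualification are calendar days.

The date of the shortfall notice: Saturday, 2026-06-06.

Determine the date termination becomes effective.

From Saturday, 2026-06-06, 8 business days (Jun 8, Jun 9, Jun 10, Jun 11, Jun 12, Jun 15, Jun 16, Jun 17, skipping weekends) brings us to Wednesday, 2026-06-17, which is the last day of the make-up period.
Adding 11 calendar days to 2026-06-17 gives 2026-06-28, which is the last day of the appeal period.
The date termination becomes effective: 2026-06-28 + 20 days = 2026-07-18.

2026-07-18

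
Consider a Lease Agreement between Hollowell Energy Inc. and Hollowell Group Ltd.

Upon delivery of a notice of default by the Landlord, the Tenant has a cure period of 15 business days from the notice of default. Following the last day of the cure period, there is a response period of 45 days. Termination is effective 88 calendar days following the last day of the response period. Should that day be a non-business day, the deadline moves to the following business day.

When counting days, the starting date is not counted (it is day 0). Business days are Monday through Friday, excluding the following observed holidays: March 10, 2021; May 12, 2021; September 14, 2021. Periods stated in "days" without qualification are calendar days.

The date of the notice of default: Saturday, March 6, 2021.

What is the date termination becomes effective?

August 9, 2021

The last day of the cure period: counting 15 business days from Saturday, March 6, 2021 (Mar 8, Mar 9, Mar 11, Mar 12, …, Mar 25, Mar 26, Mar 29, skipping weekends and the listed holiday on Mar 10) reaches Monday, March 29, 2021.
The last day of the response period: March 29, 2021 + 45 days = May 13, 2021.
The date termination becomes effective: 88 calendar days after May 13, 2021 is August 9, 2021. August 9, 2021 is a Monday and is not a listed holiday, so no roll-forward applies.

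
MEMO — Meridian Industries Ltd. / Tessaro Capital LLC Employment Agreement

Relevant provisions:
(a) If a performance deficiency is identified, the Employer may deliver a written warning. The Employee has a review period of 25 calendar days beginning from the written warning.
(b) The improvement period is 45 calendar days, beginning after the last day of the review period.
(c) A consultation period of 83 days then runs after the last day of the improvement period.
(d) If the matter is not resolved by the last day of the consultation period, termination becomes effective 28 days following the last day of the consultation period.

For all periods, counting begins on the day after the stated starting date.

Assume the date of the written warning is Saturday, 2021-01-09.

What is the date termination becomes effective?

The last day of the review period: 2021-01-09 + 25 days = 2021-02-03.
Adding 45 calendar days to 2021-02-03 gives 2021-03-20, which is the last day of the improvement period.
Adding 83 calendar days to 2021-03-20 gives 2021-06-11, which is the last day of the consultation period.
The date termination becomes effective: 28 calendar days after 2021-06-11 is 2021-07-09.

2021-07-09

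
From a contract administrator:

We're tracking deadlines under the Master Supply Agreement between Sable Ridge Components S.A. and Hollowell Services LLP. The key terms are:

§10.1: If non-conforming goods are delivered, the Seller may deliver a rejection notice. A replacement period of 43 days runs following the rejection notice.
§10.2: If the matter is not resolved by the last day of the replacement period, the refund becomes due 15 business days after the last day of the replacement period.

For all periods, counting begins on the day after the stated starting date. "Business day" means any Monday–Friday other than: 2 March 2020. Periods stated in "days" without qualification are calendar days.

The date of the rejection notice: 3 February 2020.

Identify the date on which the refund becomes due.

7 April 2020

Adding 43 calendar days to 3 February 2020 gives 17 March 2020, which is the last day of the replacement period.
From Tuesday, 17 March 2020, 15 business days (Mar 18, Mar 19, Mar 20, Mar 23, …, Apr 3, Apr 6, Apr 7, skipping weekends) brings us to Tuesday, 7 April 2020, which is the date on which the refund becomes due.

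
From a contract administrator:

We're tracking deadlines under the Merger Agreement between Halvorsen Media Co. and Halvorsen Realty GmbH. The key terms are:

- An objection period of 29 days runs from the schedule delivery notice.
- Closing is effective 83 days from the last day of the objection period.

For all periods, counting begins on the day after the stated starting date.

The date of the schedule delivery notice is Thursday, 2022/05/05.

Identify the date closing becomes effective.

Adding 29 calendar days to 2022/05/05 gives 2022/06/03, which is the last day of the objection period.
Adding 83 calendar days to 2022/06/03 gives 2022/08/25, which is the date closing becomes effective.

2022/08/25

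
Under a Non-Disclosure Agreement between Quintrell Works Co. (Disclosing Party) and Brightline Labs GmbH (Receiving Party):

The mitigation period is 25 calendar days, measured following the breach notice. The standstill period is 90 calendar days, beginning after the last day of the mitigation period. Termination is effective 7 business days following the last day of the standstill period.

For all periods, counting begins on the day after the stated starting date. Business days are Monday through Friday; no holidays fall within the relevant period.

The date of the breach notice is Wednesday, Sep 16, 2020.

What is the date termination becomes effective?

Jan 19, 2021

The last day of the mitigation period: Sep 16, 2020 + 25 days = Oct 11, 2020.
Adding 90 calendar days to Oct 11, 2020 gives Jan 9, 2021, which is the last day of the standstill period.
From Saturday, Jan 9, 2021, 7 business days (Jan 11, Jan 12, Jan 13, Jan 14, Jan 15, Jan 18, Jan 19, skipping weekends) brings us to Tuesday, Jan 19, 2021, which is the date termination becomes effective.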